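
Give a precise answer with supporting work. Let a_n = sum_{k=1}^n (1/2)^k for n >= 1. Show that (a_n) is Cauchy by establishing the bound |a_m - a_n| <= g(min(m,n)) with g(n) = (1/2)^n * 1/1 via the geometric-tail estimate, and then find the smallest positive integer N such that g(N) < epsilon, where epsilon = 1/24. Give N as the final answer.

For m > n >= 1: |a_m - a_n| = sum_{k=n+1}^m (1/2)^k < sum_{k=n+1}^infinity (1/2)^k = (1/2)^(n+1) / (1 - 1/2) = (1/2)^n * (1/2) * (2/1) = (1/2)^n * 1/1.
So g(n) = (1/2)^n / 1. Since g(n) -> 0, (a_n) is Cauchy.
Now solve g(N) < 1/24: (1/2)^N / 1 < 1/24 <=> 2^N > 1 / (1 * 1/24) = 24.
Check powers of 2: 2^4 = 16 <= 24, 2^5 = 32 > 24.
So the smallest such N is 5. Check: g(5) = 1/(1 * 32) = 1/32 < 1/24.

5


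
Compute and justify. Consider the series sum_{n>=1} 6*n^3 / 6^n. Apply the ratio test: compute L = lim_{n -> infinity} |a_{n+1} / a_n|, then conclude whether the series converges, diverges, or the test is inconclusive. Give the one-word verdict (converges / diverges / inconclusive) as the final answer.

Let a_n denote the general term. Form the ratio a_{n+1}/a_n and simplify:
a_{n+1}/a_n = (n + 1)^3/(6*n^3)
Take the limit as n -> infinity: L = 1/6.
Since L = 1/6 < 1, the ratio test implies the series converges.

converges


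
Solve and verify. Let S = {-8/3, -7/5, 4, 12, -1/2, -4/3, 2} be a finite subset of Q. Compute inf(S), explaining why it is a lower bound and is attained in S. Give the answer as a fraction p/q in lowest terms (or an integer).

S is finite, so inf(S) = min(S).
Sorted increasing:
-8/3, -7/5, -4/3, -1/2, 2, 4, 12
The extremum is -8/3.
For every x in S, x >= -8/3. And -8/3 is in S, so it is attained.
Therefore inf(S) = -8/3.

-8/3


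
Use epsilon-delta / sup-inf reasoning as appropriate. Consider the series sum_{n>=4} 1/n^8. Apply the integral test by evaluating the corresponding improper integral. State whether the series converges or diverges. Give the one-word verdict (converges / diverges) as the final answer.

Let f(x) = x^(-8). Then f is positive, continuous, and decreasing on [4, infinity), so the integral test applies.
Compute the improper integral int_{4}^infinity f(x) dx:
  antiderivative F(x) = -1/(7*x^7).
  As x -> infinity, F(x) -> 0 (since p = 8 > 1).
  So int = F(infinity) - F(4) = 0 - (-1/114688) = 1/114688.
  Finite, so by the integral test, the series converges.

converges


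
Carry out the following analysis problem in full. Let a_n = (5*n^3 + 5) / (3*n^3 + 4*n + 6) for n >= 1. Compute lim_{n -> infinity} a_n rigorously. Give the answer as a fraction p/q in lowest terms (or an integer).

Divide numerator and denominator by n^3, the highest power:
numerator / n^3 = 5 + 5/n^3
denominator / n^3 = 3 + 4/n^2 + 6/n^3
As n -> infinity, all terms of the form c/n^k (k >= 1) tend to 0.
So numerator / n^3 -> 5 and denominator / n^3 -> 3.
Therefore lim a_n = 5/3.

5/3


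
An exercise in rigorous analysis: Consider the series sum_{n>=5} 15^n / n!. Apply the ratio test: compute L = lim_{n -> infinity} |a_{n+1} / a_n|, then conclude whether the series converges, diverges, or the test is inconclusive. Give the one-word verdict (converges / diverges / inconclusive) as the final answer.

Let a_n denote the general term. Form the ratio a_{n+1}/a_n and simplify:
a_{n+1}/a_n = 15/(n + 1)
Take the limit as n -> infinity: L = 0.
Since L = 0 < 1, the ratio test implies the series converges.

converges


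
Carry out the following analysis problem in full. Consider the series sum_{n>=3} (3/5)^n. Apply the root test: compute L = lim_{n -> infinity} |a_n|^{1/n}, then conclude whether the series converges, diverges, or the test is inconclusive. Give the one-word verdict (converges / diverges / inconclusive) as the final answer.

Let a_n denote the general term. Form |a_n|^(1/n) and simplify:
|a_n|^(1/n) = 3/5
Take the limit as n -> infinity: L = 3/5.
Since L = 3/5 < 1, the root test implies convergence.

converges


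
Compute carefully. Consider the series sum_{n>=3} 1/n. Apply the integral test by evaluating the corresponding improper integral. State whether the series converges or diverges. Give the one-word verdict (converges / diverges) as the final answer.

Let f(x) = 1/x. Then f is positive, continuous, and decreasing on [3, infinity), so the integral test applies.
Compute the improper integral int_{3}^infinity f(x) dx:
  antiderivative F(x) = log(x).
  As x -> infinity, log(x) -> infinity.
  So int = infinity - log(3) = infinity. By the integral test, the series diverges.

diverges


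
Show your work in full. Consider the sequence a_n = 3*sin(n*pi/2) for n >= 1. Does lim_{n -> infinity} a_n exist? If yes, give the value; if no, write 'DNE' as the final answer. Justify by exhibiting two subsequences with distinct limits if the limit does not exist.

Examine the behaviour of a_n along subsequences.
a_{4k+1} = 3*sin(pi/2 + 2k*pi) = 3 -> 3. a_{4k+3} = 3*sin(3pi/2 + 2k*pi) = -3 -> -3.
Since these two subsequential limits are 3 and -3, distinct, the full sequence cannot converge (a convergent sequence has all subsequences tending to the same limit). So lim a_n does not exist.

DNE


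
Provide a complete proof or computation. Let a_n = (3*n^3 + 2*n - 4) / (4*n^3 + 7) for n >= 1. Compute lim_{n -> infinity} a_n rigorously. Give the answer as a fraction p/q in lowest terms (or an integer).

Divide numerator and denominator by n^3, the highest power:
numerator / n^3 = 3 + 2/n^2 - 4/n^3
denominator / n^3 = 4 + 7/n^3
As n -> infinity, all terms of the form c/n^k (k >= 1) tend to 0.
So numerator / n^3 -> 3 and denominator / n^3 -> 4.
Therefore lim a_n = 3/4.

3/4


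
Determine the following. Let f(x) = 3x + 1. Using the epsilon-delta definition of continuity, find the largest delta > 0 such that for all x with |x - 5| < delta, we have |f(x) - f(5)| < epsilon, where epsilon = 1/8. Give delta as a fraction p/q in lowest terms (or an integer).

We compute f(5) = 3*(5) + 1 = 16.
|f(x) - f(5)| = |3x + 1 - (16)| = |3(x - 5)| = 3|x - 5|.
We need 3|x - 5| < 1/8, i.e. |x - 5| < 1/8 / 3 = 1/24.
So any delta <= 1/24 works. Conversely, if delta > 1/24, then x = 5 + 1/24 satisfies |x - 5| = 1/24 < delta but |f(x) - f(5)| = 3 * 1/24 = 1/8, which is not < 1/8; so no larger delta works.
Hence the largest such delta is 1/24.

1/24


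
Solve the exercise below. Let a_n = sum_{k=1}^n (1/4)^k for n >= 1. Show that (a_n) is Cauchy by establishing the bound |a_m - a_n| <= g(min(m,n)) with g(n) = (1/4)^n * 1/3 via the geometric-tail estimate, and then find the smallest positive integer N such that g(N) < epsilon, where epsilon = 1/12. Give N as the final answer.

For m > n >= 1: |a_m - a_n| = sum_{k=n+1}^m (1/4)^k < sum_{k=n+1}^infinity (1/4)^k = (1/4)^(n+1) / (1 - 1/4) = (1/4)^n * (1/4) * (4/3) = (1/4)^n * 1/3.
So g(n) = (1/4)^n / 3. Since g(n) -> 0, (a_n) is Cauchy.
Now solve g(N) < 1/12: (1/4)^N / 3 < 1/12 <=> 4^N > 1 / (3 * 1/12) = 4.
Check powers of 4: 4^1 = 4 <= 4, 4^2 = 16 > 4.
So the smallest such N is 2. Check: g(2) = 1/(3 * 16) = 1/48 < 1/12.

2


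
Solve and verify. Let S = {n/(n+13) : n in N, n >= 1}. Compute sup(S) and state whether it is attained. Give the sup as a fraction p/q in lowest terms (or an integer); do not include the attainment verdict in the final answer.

Analysis:
- Values: 1/14, 2/15, 3/16, 4/17, ... strictly increasing.
- Minimum is 1/14 (n=1); inf = 1/14 (attained).
- n/(n+13) = 1 - 13/(n+13) -> 1 from below as n -> infinity, and never equals 1.
- So sup = 1 (not attained).
Conclusion: sup(S) = 1, not attained in S.

1


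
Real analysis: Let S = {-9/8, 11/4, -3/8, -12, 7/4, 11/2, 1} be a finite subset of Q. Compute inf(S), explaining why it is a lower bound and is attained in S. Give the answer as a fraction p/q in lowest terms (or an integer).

S is finite, so inf(S) = min(S).
Sorted increasing:
-12, -9/8, -3/8, 1, 7/4, 11/4, 11/2
The extremum is -12.
For every x in S, x >= -12. And -12 is in S, so it is attained.
Therefore inf(S) = -12.

-12


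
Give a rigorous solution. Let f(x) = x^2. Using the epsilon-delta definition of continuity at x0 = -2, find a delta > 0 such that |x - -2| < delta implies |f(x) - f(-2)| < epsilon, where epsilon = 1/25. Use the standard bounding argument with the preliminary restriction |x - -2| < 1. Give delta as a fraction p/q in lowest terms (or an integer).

Factor: |x^2 - (-2)^2| = |x - -2| * |x + -2|.
Impose |x - -2| < 1 first. Then |x + -2| = |(x - -2) + 2*(-2)| <= |x - -2| + 2*|-2| < 1 + 4 = 5.
So |x^2 - (-2)^2| < delta * 5.
We need delta * 5 <= 1/25, i.e. delta <= 1/25/5 = 1/125.
Since 1/125 < 1, this is tighter than 1; take delta = 1/125.
So delta = 1/125 works.

1/125


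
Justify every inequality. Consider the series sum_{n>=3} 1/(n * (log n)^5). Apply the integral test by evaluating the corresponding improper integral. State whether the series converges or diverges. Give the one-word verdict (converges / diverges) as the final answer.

Let f(x) = 1/(x*log(x)^5). Then f is positive, continuous, and decreasing on [3, infinity), so the integral test applies.
Compute the improper integral int_{3}^infinity f(x) dx:
  antiderivative F(x) = -1/(4*log(x)^4).
  F(x) -> 0 as x -> infinity.  int = 0 - F(3) = 1/(4*log(3)^4) < infinity. By the integral test, the series converges.

converges


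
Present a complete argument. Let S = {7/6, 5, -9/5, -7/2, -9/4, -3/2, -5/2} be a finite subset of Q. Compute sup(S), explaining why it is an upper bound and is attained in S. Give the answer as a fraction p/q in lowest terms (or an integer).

S is finite, so sup(S) = max(S).
Sorted decreasing:
5, 7/6, -3/2, -9/5, -9/4, -5/2, -7/2
The extremum is 5.
For every x in S, x <= 5. And 5 is in S, so it is attained.
Therefore sup(S) = 5.

5


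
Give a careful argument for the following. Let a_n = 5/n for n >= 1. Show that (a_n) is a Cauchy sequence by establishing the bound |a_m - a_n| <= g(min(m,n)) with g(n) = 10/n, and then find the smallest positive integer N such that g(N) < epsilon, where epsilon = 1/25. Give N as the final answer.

For any m, n >= 1, by the triangle inequality:
|a_m - a_n| = |5/m - 5/n| <= 5*1/m + 5*1/n <= 10/min(m,n).
So g(n) = 10/n bounds the Cauchy difference. Since g(n) -> 0, (a_n) is Cauchy.
Now solve g(N) < 1/25: 10/N < 1/25 <=> N > 10 / (1/25) = 250.
The smallest integer strictly greater than 250 is N = 251.
Check: g(251) = 10/251 = 10/251 < 1/25; g(250) = 1/25 >= 1/25. So N = 251.

251


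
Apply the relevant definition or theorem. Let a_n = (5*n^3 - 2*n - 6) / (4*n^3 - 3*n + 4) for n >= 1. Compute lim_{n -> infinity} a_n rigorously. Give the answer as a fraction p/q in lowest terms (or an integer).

Divide numerator and denominator by n^3, the highest power:
numerator / n^3 = 5 - 2/n^2 - 6/n^3
denominator / n^3 = 4 - 3/n^2 + 4/n^3
As n -> infinity, all terms of the form c/n^k (k >= 1) tend to 0.
So numerator / n^3 -> 5 and denominator / n^3 -> 4.
Therefore lim a_n = 5/4.

5/4


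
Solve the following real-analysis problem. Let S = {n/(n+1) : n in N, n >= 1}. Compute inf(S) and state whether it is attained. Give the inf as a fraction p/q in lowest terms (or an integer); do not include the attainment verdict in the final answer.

Analysis:
- Values: 1/2, 2/3, 3/4, 4/5, ... strictly increasing.
- Minimum is 1/2 (n=1); inf = 1/2 (attained).
- n/(n+1) = 1 - 1/(n+1) -> 1 from below as n -> infinity, and never equals 1.
- So sup = 1 (not attained).
Conclusion: inf(S) = 1/2, attained in S.

1/2


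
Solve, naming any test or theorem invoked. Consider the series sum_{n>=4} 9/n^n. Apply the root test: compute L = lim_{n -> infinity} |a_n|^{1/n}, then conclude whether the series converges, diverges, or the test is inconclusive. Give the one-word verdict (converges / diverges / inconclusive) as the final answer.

Let a_n denote the general term. Form |a_n|^(1/n) and simplify:
|a_n|^(1/n) = 3^(2/n)/n
Take the limit as n -> infinity: L = 0.
Since L = 0 < 1, the root test implies convergence.

converges


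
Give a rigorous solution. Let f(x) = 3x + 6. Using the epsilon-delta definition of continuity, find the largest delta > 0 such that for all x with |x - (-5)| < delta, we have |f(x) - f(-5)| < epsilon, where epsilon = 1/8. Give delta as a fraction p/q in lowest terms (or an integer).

We compute f(-5) = 3*(-5) + 6 = -9.
|f(x) - f(-5)| = |3x + 6 - (-9)| = |3(x - (-5))| = 3|x - (-5)|.
We need 3|x - (-5)| < 1/8, i.e. |x - (-5)| < 1/8 / 3 = 1/24.
So any delta <= 1/24 works. Conversely, if delta > 1/24, then x = -5 + 1/24 satisfies |x - (-5)| = 1/24 < delta but |f(x) - f(-5)| = 3 * 1/24 = 1/8, which is not < 1/8; so no larger delta works.
Hence the largest such delta is 1/24.

1/24


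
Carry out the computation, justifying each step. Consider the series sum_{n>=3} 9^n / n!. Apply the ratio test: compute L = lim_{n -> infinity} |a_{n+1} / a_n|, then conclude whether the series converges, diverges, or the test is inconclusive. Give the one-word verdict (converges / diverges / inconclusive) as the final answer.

Let a_n denote the general term. Form the ratio a_{n+1}/a_n and simplify:
a_{n+1}/a_n = 9/(n + 1)
Take the limit as n -> infinity: L = 0.
Since L = 0 < 1, the ratio test implies the series converges.

converges


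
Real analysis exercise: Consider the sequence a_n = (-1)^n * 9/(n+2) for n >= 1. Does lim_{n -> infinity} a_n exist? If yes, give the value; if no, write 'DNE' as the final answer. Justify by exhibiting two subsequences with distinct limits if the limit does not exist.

Examine the behaviour of a_n along subsequences.
Even-n subsequence a_{2k} = 9/(2k+2) -> 0. Odd-n subsequence a_{2k+1} = -9/(2k+3) -> 0. Both tend to 0, which suggests the limit is 0; verify directly.
|a_n - 0| = 9/(n+2) < 9/n for every n >= 1.
Given epsilon > 0, choose a positive integer N > 9/epsilon. Then for all n >= N, |a_n| < 9/n <= 9/N < epsilon.
So by the definition of the limit, lim a_n exists and equals 0.

0


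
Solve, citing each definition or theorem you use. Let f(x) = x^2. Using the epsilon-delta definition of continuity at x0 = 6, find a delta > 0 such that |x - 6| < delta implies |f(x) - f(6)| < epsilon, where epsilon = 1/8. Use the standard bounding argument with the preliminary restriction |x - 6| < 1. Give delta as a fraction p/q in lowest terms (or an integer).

Factor: |x^2 - (6)^2| = |x - 6| * |x + 6|.
Impose |x - 6| < 1 first. Then |x + 6| = |(x - 6) + 2*(6)| <= |x - 6| + 2*|6| < 1 + 12 = 13.
So |x^2 - (6)^2| < delta * 13.
We need delta * 13 <= 1/8, i.e. delta <= 1/8/13 = 1/104.
Since 1/104 < 1, this is tighter than 1; take delta = 1/104.
So delta = 1/104 works.

1/104


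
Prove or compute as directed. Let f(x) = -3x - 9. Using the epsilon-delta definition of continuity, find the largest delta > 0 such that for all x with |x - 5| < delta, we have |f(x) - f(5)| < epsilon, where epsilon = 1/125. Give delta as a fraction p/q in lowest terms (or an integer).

We compute f(5) = -3*(5) - 9 = -24.
|f(x) - f(5)| = |-3x - 9 - (-24)| = |-3(x - 5)| = 3|x - 5|.
We need 3|x - 5| < 1/125, i.e. |x - 5| < 1/125 / 3 = 1/375.
So any delta <= 1/375 works. Conversely, if delta > 1/375, then x = 5 + 1/375 satisfies |x - 5| = 1/375 < delta but |f(x) - f(5)| = 3 * 1/375 = 1/125, which is not < 1/125; so no larger delta works.
Hence the largest such delta is 1/375.

1/375


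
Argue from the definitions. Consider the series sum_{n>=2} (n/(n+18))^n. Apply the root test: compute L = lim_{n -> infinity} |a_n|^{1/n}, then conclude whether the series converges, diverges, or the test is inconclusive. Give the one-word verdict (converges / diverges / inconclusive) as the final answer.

Let a_n denote the general term. Form |a_n|^(1/n) and simplify:
|a_n|^(1/n) = n/(n + 18)
Take the limit as n -> infinity: L = 1.
Since L = 1, the root test is inconclusive. (In fact a_n = (n/(n+18))^n -> e^(-18) != 0, so the nth-term test shows divergence; but the root test itself gives no conclusion.)

inconclusive


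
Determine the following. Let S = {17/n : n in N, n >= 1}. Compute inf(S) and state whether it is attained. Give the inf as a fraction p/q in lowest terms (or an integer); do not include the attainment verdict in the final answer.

Analysis:
- Values: 17, 17/2, 17/3, 17/4, ... strictly decreasing.
- The maximum is 17 (n=1); sup = 17 (attained).
- The set is bounded below by 0; 17/n -> 0 so 0 is the greatest lower bound.
- 0 is not in the set, so inf = 0 is not attained.
Conclusion: inf(S) = 0, not attained in S.

0


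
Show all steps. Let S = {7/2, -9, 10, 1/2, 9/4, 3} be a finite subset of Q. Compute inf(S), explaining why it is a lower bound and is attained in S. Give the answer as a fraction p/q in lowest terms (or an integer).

S is finite, so inf(S) = min(S).
Sorted increasing:
-9, 1/2, 9/4, 3, 7/2, 10
The extremum is -9.
For every x in S, x >= -9. And -9 is in S, so it is attained.
Therefore inf(S) = -9.

-9


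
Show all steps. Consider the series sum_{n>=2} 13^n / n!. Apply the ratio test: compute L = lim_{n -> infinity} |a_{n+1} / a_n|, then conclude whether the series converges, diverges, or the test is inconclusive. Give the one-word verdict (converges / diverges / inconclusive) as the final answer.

Let a_n denote the general term. Form the ratio a_{n+1}/a_n and simplify:
a_{n+1}/a_n = 13/(n + 1)
Take the limit as n -> infinity: L = 0.
Since L = 0 < 1, the ratio test implies the series converges.

converges


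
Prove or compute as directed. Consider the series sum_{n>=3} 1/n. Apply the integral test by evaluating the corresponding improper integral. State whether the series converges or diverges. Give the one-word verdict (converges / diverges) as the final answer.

Let f(x) = 1/x. Then f is positive, continuous, and decreasing on [3, infinity), so the integral test applies.
Compute the improper integral int_{3}^infinity f(x) dx:
  antiderivative F(x) = log(x).
  As x -> infinity, log(x) -> infinity.
  So int = infinity - log(3) = infinity. By the integral test, the series diverges.

diverges


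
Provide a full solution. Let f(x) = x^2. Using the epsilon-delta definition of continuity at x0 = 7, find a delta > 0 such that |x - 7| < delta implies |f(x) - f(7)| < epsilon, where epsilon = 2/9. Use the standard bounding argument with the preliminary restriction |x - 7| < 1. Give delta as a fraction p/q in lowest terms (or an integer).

Factor: |x^2 - (7)^2| = |x - 7| * |x + 7|.
Impose |x - 7| < 1 first. Then |x + 7| = |(x - 7) + 2*(7)| <= |x - 7| + 2*|7| < 1 + 14 = 15.
So |x^2 - (7)^2| < delta * 15.
We need delta * 15 <= 2/9, i.e. delta <= 2/9/15 = 2/135.
Since 2/135 < 1, this is tighter than 1; take delta = 2/135.
So delta = 2/135 works.

2/135


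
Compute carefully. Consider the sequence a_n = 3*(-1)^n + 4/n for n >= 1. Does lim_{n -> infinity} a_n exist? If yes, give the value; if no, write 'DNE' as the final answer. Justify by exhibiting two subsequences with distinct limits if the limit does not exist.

Examine the behaviour of a_n along subsequences.
a_{2k} = 3 + 4/(2k) -> 3. a_{2k+1} = -3 + 4/(2k+1) -> -3.
Since these two subsequential limits are 3 and -3, distinct, the full sequence cannot converge (a convergent sequence has all subsequences tending to the same limit). So lim a_n does not exist.

DNE


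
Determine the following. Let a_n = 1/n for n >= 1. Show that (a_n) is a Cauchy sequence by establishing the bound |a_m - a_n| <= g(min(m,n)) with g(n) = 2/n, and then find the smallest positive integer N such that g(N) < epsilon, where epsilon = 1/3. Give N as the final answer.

For any m, n >= 1, by the triangle inequality:
|a_m - a_n| = |1/m - 1/n| <= 1/m + 1/n <= 2/min(m,n).
So g(n) = 2/n bounds the Cauchy difference. Since g(n) -> 0, (a_n) is Cauchy.
Now solve g(N) < 1/3: 2/N < 1/3 <=> N > 2 / (1/3) = 6.
The smallest integer strictly greater than 6 is N = 7.
Check: g(7) = 2/7 = 2/7 < 1/3; g(6) = 1/3 >= 1/3. So N = 7.

7


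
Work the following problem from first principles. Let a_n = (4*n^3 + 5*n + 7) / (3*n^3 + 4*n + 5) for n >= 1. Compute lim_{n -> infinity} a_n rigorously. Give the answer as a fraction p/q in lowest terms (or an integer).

Divide numerator and denominator by n^3, the highest power:
numerator / n^3 = 4 + 5/n^2 + 7/n^3
denominator / n^3 = 3 + 4/n^2 + 5/n^3
As n -> infinity, all terms of the form c/n^k (k >= 1) tend to 0.
So numerator / n^3 -> 4 and denominator / n^3 -> 3.
Therefore lim a_n = 4/3.

4/3


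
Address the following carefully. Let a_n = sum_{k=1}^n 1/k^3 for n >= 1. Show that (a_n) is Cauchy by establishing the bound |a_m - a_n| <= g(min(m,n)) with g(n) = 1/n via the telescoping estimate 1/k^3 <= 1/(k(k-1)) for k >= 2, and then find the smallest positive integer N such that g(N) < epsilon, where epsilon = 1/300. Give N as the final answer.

For m > n >= 1: |a_m - a_n| = sum_{k=n+1}^m 1/k^3.
Use 1/k^3 <= 1/(k(k-1)) = 1/(k-1) - 1/k for k >= 2 (which holds since k^3 >= k^2 >= k(k-1) for k >= 2):
sum_{k=n+1}^m 1/k^3 <= sum_{k=n+1}^m (1/(k-1) - 1/k) = 1/n - 1/m <= 1/n.
By symmetry the same bound holds with n,m swapped, so |a_m - a_n| <= 1/min(m,n) = g(min(m,n)). Since g(n) -> 0, (a_n) is Cauchy.
Now solve g(N) < 1/300: 1/N < 1/300 <=> N > 1/(1/300) = 300.
The smallest integer strictly greater than 300 is N = 301.
Check: g(301) = 1/301 < 1/300; g(300) = 1/300 >= 1/300. So N = 301.

301


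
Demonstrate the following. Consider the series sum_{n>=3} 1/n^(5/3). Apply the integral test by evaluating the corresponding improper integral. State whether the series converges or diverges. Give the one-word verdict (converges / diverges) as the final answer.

Let f(x) = x^(-5/3). Then f is positive, continuous, and decreasing on [3, infinity), so the integral test applies.
Compute the improper integral int_{3}^infinity f(x) dx:
  antiderivative F(x) = -3/(2*x^(2/3)).
  As x -> infinity, F(x) -> 0 (since p = 5/3 > 1).
  So int = F(infinity) - F(3) = 0 - (-3^(1/3)/2) = 3^(1/3)/2.
  Finite, so by the integral test, the series converges.

converges


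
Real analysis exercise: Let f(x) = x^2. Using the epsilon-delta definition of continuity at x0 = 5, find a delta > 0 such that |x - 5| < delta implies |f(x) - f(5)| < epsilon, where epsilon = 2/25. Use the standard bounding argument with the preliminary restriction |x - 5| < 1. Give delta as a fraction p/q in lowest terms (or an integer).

Factor: |x^2 - (5)^2| = |x - 5| * |x + 5|.
Impose |x - 5| < 1 first. Then |x + 5| = |(x - 5) + 2*(5)| <= |x - 5| + 2*|5| < 1 + 10 = 11.
So |x^2 - (5)^2| < delta * 11.
We need delta * 11 <= 2/25, i.e. delta <= 2/25/11 = 2/275.
Since 2/275 < 1, this is tighter than 1; take delta = 2/275.
So delta = 2/275 works.

2/275


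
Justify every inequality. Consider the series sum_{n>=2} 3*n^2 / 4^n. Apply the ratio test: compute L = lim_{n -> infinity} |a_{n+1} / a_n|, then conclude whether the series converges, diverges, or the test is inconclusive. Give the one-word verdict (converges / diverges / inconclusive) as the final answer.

Let a_n denote the general term. Form the ratio a_{n+1}/a_n and simplify:
a_{n+1}/a_n = (n + 1)^2/(4*n^2)
Take the limit as n -> infinity: L = 1/4.
Since L = 1/4 < 1, the ratio test implies the series converges.

converges


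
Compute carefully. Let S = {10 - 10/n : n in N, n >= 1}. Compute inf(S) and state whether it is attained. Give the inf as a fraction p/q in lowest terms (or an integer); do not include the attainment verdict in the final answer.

Analysis:
- Values: 0, 5, 20/3, 15/2, ... strictly increasing.
- Minimum is 0 (n=1); inf = 0 (attained).
- 10 - 10/n -> 10 from below; sup = 10, not attained.
Conclusion: inf(S) = 0, attained in S.

0


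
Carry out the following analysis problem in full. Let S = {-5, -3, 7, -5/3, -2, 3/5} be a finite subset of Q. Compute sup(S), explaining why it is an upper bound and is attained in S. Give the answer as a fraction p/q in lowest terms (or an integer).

S is finite, so sup(S) = max(S).
Sorted decreasing:
7, 3/5, -5/3, -2, -3, -5
The extremum is 7.
For every x in S, x <= 7. And 7 is in S, so it is attained.
Therefore sup(S) = 7.

7


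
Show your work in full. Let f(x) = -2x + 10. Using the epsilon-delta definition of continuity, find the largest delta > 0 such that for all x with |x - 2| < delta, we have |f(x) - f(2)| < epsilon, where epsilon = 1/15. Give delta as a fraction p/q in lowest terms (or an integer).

We compute f(2) = -2*(2) + 10 = 6.
|f(x) - f(2)| = |-2x + 10 - (6)| = |-2(x - 2)| = 2|x - 2|.
We need 2|x - 2| < 1/15, i.e. |x - 2| < 1/15 / 2 = 1/30.
So any delta <= 1/30 works. Conversely, if delta > 1/30, then x = 2 + 1/30 satisfies |x - 2| = 1/30 < delta but |f(x) - f(2)| = 2 * 1/30 = 1/15, which is not < 1/15; so no larger delta works.
Hence the largest such delta is 1/30.

1/30


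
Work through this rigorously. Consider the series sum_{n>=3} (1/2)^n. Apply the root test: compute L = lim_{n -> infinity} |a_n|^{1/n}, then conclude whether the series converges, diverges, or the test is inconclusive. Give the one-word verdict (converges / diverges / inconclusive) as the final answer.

Let a_n denote the general term. Form |a_n|^(1/n) and simplify:
|a_n|^(1/n) = 1/2
Take the limit as n -> infinity: L = 1/2.
Since L = 1/2 < 1, the root test implies convergence.

converges


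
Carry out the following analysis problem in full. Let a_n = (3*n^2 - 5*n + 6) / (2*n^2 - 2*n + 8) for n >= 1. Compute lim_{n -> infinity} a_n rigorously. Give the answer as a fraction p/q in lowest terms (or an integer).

Divide numerator and denominator by n^2, the highest power:
numerator / n^2 = 3 - 5/n + 6/n^2
denominator / n^2 = 2 - 2/n + 8/n^2
As n -> infinity, all terms of the form c/n^k (k >= 1) tend to 0.
So numerator / n^2 -> 3 and denominator / n^2 -> 2.
Therefore lim a_n = 3/2.

3/2


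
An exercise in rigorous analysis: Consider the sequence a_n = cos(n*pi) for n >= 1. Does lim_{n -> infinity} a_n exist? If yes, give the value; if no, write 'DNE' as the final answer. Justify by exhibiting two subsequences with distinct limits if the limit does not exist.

Examine the behaviour of a_n along subsequences.
cos(n*pi) = (-1)^n, so a_n = (-1)^n. a_{2k} = 1 -> 1. a_{2k+1} = -1 -> -1.
Since these two subsequential limits are 1 and -1, distinct, the full sequence cannot converge (a convergent sequence has all subsequences tending to the same limit). So lim a_n does not exist.

DNE


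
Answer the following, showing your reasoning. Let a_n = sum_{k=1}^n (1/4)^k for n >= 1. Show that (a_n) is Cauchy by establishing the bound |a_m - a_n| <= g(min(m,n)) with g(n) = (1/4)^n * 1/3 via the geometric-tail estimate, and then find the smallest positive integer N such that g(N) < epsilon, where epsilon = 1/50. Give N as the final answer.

For m > n >= 1: |a_m - a_n| = sum_{k=n+1}^m (1/4)^k < sum_{k=n+1}^infinity (1/4)^k = (1/4)^(n+1) / (1 - 1/4) = (1/4)^n * (1/4) * (4/3) = (1/4)^n * 1/3.
So g(n) = (1/4)^n / 3. Since g(n) -> 0, (a_n) is Cauchy.
Now solve g(N) < 1/50: (1/4)^N / 3 < 1/50 <=> 4^N > 1 / (3 * 1/50) = 50/3.
Check powers of 4: 4^2 = 16 <= 50/3, 4^3 = 64 > 50/3.
So the smallest such N is 3. Check: g(3) = 1/(3 * 64) = 1/192 < 1/50.

3


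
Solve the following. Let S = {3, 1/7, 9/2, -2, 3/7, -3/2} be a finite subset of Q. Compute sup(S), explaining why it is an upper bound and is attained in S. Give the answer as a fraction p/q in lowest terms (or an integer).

S is finite, so sup(S) = max(S).
Sorted decreasing:
9/2, 3, 3/7, 1/7, -3/2, -2
The extremum is 9/2.
For every x in S, x <= 9/2. And 9/2 is in S, so it is attained.
Therefore sup(S) = 9/2.

9/2


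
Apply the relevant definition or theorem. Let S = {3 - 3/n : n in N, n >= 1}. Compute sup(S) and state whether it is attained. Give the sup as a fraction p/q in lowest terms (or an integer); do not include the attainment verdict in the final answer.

Analysis:
- Values: 0, 3/2, 2, 9/4, ... strictly increasing.
- Minimum is 0 (n=1); inf = 0 (attained).
- 3 - 3/n -> 3 from below; sup = 3, not attained.
Conclusion: sup(S) = 3, not attained in S.

3


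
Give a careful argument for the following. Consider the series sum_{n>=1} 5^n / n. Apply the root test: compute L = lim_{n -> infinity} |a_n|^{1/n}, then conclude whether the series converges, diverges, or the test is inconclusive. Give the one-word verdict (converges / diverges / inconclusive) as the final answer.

Let a_n denote the general term. Form |a_n|^(1/n) and simplify:
|a_n|^(1/n) = 5/n^(1/n)
Take the limit as n -> infinity: L = 5.
Since L = 5 > 1, the root test implies divergence.

diverges


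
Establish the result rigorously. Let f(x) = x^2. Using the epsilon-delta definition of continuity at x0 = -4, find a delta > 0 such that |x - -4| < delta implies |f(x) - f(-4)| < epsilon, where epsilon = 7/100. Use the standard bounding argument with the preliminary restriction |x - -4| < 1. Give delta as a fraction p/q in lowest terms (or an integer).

Factor: |x^2 - (-4)^2| = |x - -4| * |x + -4|.
Impose |x - -4| < 1 first. Then |x + -4| = |(x - -4) + 2*(-4)| <= |x - -4| + 2*|-4| < 1 + 8 = 9.
So |x^2 - (-4)^2| < delta * 9.
We need delta * 9 <= 7/100, i.e. delta <= 7/100/9 = 7/900.
Since 7/900 < 1, this is tighter than 1; take delta = 7/900.
So delta = 7/900 works.

7/900


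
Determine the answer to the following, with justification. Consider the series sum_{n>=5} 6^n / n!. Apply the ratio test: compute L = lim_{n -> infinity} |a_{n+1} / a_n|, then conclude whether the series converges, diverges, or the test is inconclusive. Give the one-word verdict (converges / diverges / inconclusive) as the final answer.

Let a_n denote the general term. Form the ratio a_{n+1}/a_n and simplify:
a_{n+1}/a_n = 6/(n + 1)
Take the limit as n -> infinity: L = 0.
Since L = 0 < 1, the ratio test implies the series converges.

converges


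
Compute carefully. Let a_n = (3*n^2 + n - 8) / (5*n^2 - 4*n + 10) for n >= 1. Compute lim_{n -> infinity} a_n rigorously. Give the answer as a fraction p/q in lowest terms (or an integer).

Divide numerator and denominator by n^2, the highest power:
numerator / n^2 = 3 + 1/n - 8/n^2
denominator / n^2 = 5 - 4/n + 10/n^2
As n -> infinity, all terms of the form c/n^k (k >= 1) tend to 0.
So numerator / n^2 -> 3 and denominator / n^2 -> 5.
Therefore lim a_n = 3/5.

3/5


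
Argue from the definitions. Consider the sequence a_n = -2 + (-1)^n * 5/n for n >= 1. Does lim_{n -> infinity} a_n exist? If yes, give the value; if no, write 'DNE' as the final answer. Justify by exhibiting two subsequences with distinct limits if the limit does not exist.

Examine the behaviour of a_n along subsequences.
Even-n subsequence a_{2k} = -2 + 5/(2k) -> -2. Odd-n subsequence a_{2k+1} = -2 - 5/(2k+1) -> -2. Both tend to -2, which suggests the limit is -2; verify directly.
|a_n - (-2)| = |(-1)^n * 5/n| = 5/n for every n >= 1.
Given epsilon > 0, choose a positive integer N > 5/epsilon. Then for all n >= N, |a_n - (-2)| = 5/n <= 5/N < epsilon.
So by the definition of the limit, lim a_n exists and equals -2.

-2


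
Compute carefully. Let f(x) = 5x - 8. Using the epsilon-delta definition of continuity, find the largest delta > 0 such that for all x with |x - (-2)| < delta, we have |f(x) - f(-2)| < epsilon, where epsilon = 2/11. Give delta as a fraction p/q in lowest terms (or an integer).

We compute f(-2) = 5*(-2) - 8 = -18.
|f(x) - f(-2)| = |5x - 8 - (-18)| = |5(x - (-2))| = 5|x - (-2)|.
We need 5|x - (-2)| < 2/11, i.e. |x - (-2)| < 2/11 / 5 = 2/55.
So any delta <= 2/55 works. Conversely, if delta > 2/55, then x = -2 + 2/55 satisfies |x - (-2)| = 2/55 < delta but |f(x) - f(-2)| = 5 * 2/55 = 2/11, which is not < 2/11; so no larger delta works.
Hence the largest such delta is 2/55.

2/55


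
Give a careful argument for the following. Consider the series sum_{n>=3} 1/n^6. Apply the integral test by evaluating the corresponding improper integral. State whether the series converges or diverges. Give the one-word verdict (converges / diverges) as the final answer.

Let f(x) = x^(-6). Then f is positive, continuous, and decreasing on [3, infinity), so the integral test applies.
Compute the improper integral int_{3}^infinity f(x) dx:
  antiderivative F(x) = -1/(5*x^5).
  As x -> infinity, F(x) -> 0 (since p = 6 > 1).
  So int = F(infinity) - F(3) = 0 - (-1/1215) = 1/1215.
  Finite, so by the integral test, the series converges.

converges


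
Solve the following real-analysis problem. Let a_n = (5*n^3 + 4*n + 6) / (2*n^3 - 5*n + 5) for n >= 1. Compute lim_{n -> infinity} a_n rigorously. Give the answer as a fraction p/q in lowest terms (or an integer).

Divide numerator and denominator by n^3, the highest power:
numerator / n^3 = 5 + 4/n^2 + 6/n^3
denominator / n^3 = 2 - 5/n^2 + 5/n^3
As n -> infinity, all terms of the form c/n^k (k >= 1) tend to 0.
So numerator / n^3 -> 5 and denominator / n^3 -> 2.
Therefore lim a_n = 5/2.

5/2


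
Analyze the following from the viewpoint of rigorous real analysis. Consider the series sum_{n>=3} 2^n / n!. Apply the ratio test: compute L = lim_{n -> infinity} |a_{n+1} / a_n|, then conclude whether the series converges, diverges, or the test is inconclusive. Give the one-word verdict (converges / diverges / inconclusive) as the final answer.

Let a_n denote the general term. Form the ratio a_{n+1}/a_n and simplify:
a_{n+1}/a_n = 2/(n + 1)
Take the limit as n -> infinity: L = 0.
Since L = 0 < 1, the ratio test implies the series converges.

converges


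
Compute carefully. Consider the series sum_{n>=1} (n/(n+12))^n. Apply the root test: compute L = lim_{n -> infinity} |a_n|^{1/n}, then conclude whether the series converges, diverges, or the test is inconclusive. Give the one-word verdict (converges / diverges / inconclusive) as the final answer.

Let a_n denote the general term. Form |a_n|^(1/n) and simplify:
|a_n|^(1/n) = n/(n + 12)
Take the limit as n -> infinity: L = 1.
Since L = 1, the root test is inconclusive. (In fact a_n = (n/(n+12))^n -> e^(-12) != 0, so the nth-term test shows divergence; but the root test itself gives no conclusion.)

inconclusive


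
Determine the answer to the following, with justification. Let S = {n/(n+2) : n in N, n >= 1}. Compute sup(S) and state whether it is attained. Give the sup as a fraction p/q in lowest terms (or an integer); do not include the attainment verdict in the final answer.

Analysis:
- Values: 1/3, 1/2, 3/5, 2/3, ... strictly increasing.
- Minimum is 1/3 (n=1); inf = 1/3 (attained).
- n/(n+2) = 1 - 2/(n+2) -> 1 from below as n -> infinity, and never equals 1.
- So sup = 1 (not attained).
Conclusion: sup(S) = 1, not attained in S.

1


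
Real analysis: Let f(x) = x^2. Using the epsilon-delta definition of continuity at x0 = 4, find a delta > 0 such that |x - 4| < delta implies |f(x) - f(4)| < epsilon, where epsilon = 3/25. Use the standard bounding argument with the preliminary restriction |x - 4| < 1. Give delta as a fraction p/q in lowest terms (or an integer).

Factor: |x^2 - (4)^2| = |x - 4| * |x + 4|.
Impose |x - 4| < 1 first. Then |x + 4| = |(x - 4) + 2*(4)| <= |x - 4| + 2*|4| < 1 + 8 = 9.
So |x^2 - (4)^2| < delta * 9.
We need delta * 9 <= 3/25, i.e. delta <= 3/25/9 = 1/75.
Since 1/75 < 1, this is tighter than 1; take delta = 1/75.
So delta = 1/75 works.

1/75


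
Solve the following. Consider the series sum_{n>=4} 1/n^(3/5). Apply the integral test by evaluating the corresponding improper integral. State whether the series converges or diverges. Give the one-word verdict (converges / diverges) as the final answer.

Let f(x) = x^(-3/5). Then f is positive, continuous, and decreasing on [4, infinity), so the integral test applies.
Compute the improper integral int_{4}^infinity f(x) dx:
  antiderivative F(x) = 5*x^(2/5)/2.
  As x -> infinity, F(x) -> infinity (since p = 3/5 < 1).
  So the integral diverges. By the integral test, the series diverges.

diverges


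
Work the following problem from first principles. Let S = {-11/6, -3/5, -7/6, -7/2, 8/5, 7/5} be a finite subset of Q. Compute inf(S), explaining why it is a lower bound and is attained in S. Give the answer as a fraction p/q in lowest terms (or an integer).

S is finite, so inf(S) = min(S).
Sorted increasing:
-7/2, -11/6, -7/6, -3/5, 7/5, 8/5
The extremum is -7/2.
For every x in S, x >= -7/2. And -7/2 is in S, so it is attained.
Therefore inf(S) = -7/2.

-7/2


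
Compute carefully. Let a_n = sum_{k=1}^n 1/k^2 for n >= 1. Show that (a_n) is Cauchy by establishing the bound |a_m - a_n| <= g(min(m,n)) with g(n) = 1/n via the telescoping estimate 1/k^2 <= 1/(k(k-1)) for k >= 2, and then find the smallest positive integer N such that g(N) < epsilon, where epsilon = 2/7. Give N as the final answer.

For m > n >= 1: |a_m - a_n| = sum_{k=n+1}^m 1/k^2.
Use 1/k^2 <= 1/(k(k-1)) = 1/(k-1) - 1/k for k >= 2:
sum_{k=n+1}^m 1/k^2 <= sum_{k=n+1}^m (1/(k-1) - 1/k) = 1/n - 1/m <= 1/n.
By symmetry the same bound holds with n,m swapped, so |a_m - a_n| <= 1/min(m,n) = g(min(m,n)). Since g(n) -> 0, (a_n) is Cauchy.
Now solve g(N) < 2/7: 1/N < 2/7 <=> N > 1/(2/7) = 7/2.
The smallest integer strictly greater than 7/2 is N = 4.
Check: g(4) = 1/4 < 2/7; g(3) = 1/3 >= 2/7. So N = 4.

4


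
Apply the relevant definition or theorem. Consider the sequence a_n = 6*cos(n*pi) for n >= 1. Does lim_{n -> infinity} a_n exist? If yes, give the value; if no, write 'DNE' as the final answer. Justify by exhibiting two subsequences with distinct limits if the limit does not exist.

Examine the behaviour of a_n along subsequences.
cos(n*pi) = (-1)^n, so a_n = 6*(-1)^n. a_{2k} = 6 -> 6. a_{2k+1} = -6 -> -6.
Since these two subsequential limits are 6 and -6, distinct, the full sequence cannot converge (a convergent sequence has all subsequences tending to the same limit). So lim a_n does not exist.

DNE


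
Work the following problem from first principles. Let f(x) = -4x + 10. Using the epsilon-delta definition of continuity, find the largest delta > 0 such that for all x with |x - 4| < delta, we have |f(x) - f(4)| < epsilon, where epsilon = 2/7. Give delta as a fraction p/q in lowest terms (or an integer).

We compute f(4) = -4*(4) + 10 = -6.
|f(x) - f(4)| = |-4x + 10 - (-6)| = |-4(x - 4)| = 4|x - 4|.
We need 4|x - 4| < 2/7, i.e. |x - 4| < 2/7 / 4 = 1/14.
So any delta <= 1/14 works. Conversely, if delta > 1/14, then x = 4 + 1/14 satisfies |x - 4| = 1/14 < delta but |f(x) - f(4)| = 4 * 1/14 = 2/7, which is not < 2/7; so no larger delta works.
Hence the largest such delta is 1/14.

1/14


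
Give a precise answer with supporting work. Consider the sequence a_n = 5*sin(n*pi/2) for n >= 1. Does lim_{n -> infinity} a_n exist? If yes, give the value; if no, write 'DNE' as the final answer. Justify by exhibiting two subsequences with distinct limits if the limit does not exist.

Examine the behaviour of a_n along subsequences.
a_{4k+1} = 5*sin(pi/2 + 2k*pi) = 5 -> 5. a_{4k+3} = 5*sin(3pi/2 + 2k*pi) = -5 -> -5.
Since these two subsequential limits are 5 and -5, distinct, the full sequence cannot converge (a convergent sequence has all subsequences tending to the same limit). So lim a_n does not exist.

DNE


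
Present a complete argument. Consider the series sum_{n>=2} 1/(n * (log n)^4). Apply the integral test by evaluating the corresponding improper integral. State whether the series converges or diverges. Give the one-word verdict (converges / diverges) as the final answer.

Let f(x) = 1/(x*log(x)^4). Then f is positive, continuous, and decreasing on [2, infinity), so the integral test applies.
Compute the improper integral int_{2}^infinity f(x) dx:
  antiderivative F(x) = -1/(3*log(x)^3).
  F(x) -> 0 as x -> infinity.  int = 0 - F(2) = 1/(3*log(2)^3) < infinity. By the integral test, the series converges.

converges


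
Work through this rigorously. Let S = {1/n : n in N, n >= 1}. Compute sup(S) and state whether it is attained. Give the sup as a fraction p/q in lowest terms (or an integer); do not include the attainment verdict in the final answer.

Analysis:
- Values: 1, 1/2, 1/3, 1/4, ... strictly decreasing.
- The maximum is 1 (n=1); sup = 1 (attained).
- The set is bounded below by 0; 1/n -> 0 so 0 is the greatest lower bound.
- 0 is not in the set, so inf = 0 is not attained.
Conclusion: sup(S) = 1, attained in S.

1


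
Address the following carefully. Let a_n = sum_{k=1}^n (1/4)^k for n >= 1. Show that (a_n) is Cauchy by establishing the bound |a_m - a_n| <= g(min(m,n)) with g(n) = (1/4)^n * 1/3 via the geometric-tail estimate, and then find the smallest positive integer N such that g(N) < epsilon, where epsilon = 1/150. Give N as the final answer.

For m > n >= 1: |a_m - a_n| = sum_{k=n+1}^m (1/4)^k < sum_{k=n+1}^infinity (1/4)^k = (1/4)^(n+1) / (1 - 1/4) = (1/4)^n * (1/4) * (4/3) = (1/4)^n * 1/3.
So g(n) = (1/4)^n / 3. Since g(n) -> 0, (a_n) is Cauchy.
Now solve g(N) < 1/150: (1/4)^N / 3 < 1/150 <=> 4^N > 1 / (3 * 1/150) = 50.
Check powers of 4: 4^2 = 16 <= 50, 4^3 = 64 > 50.
So the smallest such N is 3. Check: g(3) = 1/(3 * 64) = 1/192 < 1/150.

3
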